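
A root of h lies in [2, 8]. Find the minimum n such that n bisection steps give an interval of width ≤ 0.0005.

Width after n steps is 6/2^n. Need 2^n ≥ 6/0.0005 = 12000.
2^13 = 8192 < 12000 ≤ 2^14 = 16384, so n = 14.

14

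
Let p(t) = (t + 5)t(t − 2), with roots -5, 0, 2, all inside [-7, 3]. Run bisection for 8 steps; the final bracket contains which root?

p(-2) = 24 > 0, so the root lies in [-7, -2]
p(-4.5) = 14.625 > 0, so the root lies in [-7, -4.5]
p(-5.75) = -33.421875 < 0, so the root lies in [-5.75, -4.5]
p(-5.125) = -4.5645 < 0, so the root lies in [-5.125, -4.5]
p(-4.8125) = 6.1472 > 0, so the root lies in [-5.125, -4.8125]
p(-4.96875) = 1.0821 > 0, so the root lies in [-5.125, -4.96875]
p(-5.046875) = -1.6671 < 0, so the root lies in [-5.046875, -4.96875]
p(-5.0078125) = -0.2742 < 0, so the root lies in [-5.0078125, -4.96875]

-5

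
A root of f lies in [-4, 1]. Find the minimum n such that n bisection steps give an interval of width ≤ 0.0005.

Width after n steps is 5/2^n. Need 2^n ≥ 5/0.0005 = 10000.
2^13 = 8192 < 10000 ≤ 2^14 = 16384, so n = 14.

14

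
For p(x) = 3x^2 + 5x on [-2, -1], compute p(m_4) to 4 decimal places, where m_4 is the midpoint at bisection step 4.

0.1055

x = -1.5 gives p = -0.75, negative; keep [-2, -1.5]
x = -1.75 gives p = 0.4375, positive; keep [-1.75, -1.5]
x = -1.625 gives p = -0.203125, negative; keep [-1.75, -1.625]
x = -1.6875 gives p = 0.1055, positive; keep [-1.6875, -1.625]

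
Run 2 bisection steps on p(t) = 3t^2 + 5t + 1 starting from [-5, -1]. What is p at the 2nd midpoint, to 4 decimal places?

midpoint -3: p = 13 > 0 → [-3, -1]
midpoint -2: p = 3 > 0 → [-2, -1]

3.0000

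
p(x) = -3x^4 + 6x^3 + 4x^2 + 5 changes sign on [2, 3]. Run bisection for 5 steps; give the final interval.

[2.59375, 2.625]

midpoint 2.5: p = 6.5625 > 0 → [2.5, 3]
midpoint 2.75: p = -11.542969 < 0 → [2.5, 2.75]
midpoint 2.625: p = -1.352295 < 0 → [2.5, 2.625]
midpoint 2.5625: p = 2.871 > 0 → [2.5625, 2.625]
midpoint 2.59375: p = 0.8281 > 0 → [2.59375, 2.625]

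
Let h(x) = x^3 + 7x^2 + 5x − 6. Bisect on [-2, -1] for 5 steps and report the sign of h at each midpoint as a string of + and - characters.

m = -1.5, h(m) = -1.125 (−); new bracket [-2, -1.5]
m = -1.75, h(m) = 1.328125 (+); new bracket [-1.75, -1.5]
m = -1.625, h(m) = 0.068359 (+); new bracket [-1.625, -1.5]
m = -1.5625, h(m) = -0.5374 (−); new bracket [-1.625, -1.5625]
m = -1.59375, h(m) = -0.2367 (−); new bracket [-1.625, -1.59375]

-++--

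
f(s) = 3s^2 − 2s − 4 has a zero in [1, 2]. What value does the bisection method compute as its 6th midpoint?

1.546875

s = 1.5 gives f = -0.25, negative; keep [1.5, 2]
s = 1.75 gives f = 1.6875, positive; keep [1.5, 1.75]
s = 1.625 gives f = 0.671875, positive; keep [1.5, 1.625]
s = 1.5625 gives f = 0.1992, positive; keep [1.5, 1.5625]
s = 1.53125 gives f = -0.0283, negative; keep [1.53125, 1.5625]
s = 1.546875 gives f = 0.0847, positive; keep [1.53125, 1.546875]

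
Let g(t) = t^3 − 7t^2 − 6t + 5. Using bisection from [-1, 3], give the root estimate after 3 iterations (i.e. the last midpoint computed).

0.5

midpoint 1: g = -7 < 0 → [-1, 1]
midpoint 0: g = 5 > 0 → [0, 1]
midpoint 0.5: g = 0.375 > 0 → [0.5, 1]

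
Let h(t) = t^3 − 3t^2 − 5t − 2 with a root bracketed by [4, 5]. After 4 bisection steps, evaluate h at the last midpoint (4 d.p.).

0.8469

midpoint 4.5: h = 5.875 > 0 → [4, 4.5]
midpoint 4.25: h = -0.671875 < 0 → [4.25, 4.5]
midpoint 4.375: h = 2.443359 > 0 → [4.25, 4.375]
midpoint 4.3125: h = 0.8469 > 0 → [4.25, 4.3125]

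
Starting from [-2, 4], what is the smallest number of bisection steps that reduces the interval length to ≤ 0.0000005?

Width after n steps is 6/2^n. Need 2^n ≥ 6/0.0000005 = 12000000.
2^23 = 8388608 < 12000000 ≤ 2^24 = 16777216, so n = 24.

24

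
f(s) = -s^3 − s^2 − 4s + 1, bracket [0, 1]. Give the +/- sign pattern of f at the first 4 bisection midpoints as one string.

m = 0.5, f(m) = -1.375 (−); new bracket [0, 0.5]
m = 0.25, f(m) = -0.078125 (−); new bracket [0, 0.25]
m = 0.125, f(m) = 0.482422 (+); new bracket [0.125, 0.25]
m = 0.1875, f(m) = 0.2083 (+); new bracket [0.1875, 0.25]

--++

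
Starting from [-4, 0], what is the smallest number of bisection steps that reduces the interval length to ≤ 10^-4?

Width after n steps is 4/2^n. Need 2^n ≥ 4/10^-4 = 40000.
2^15 = 32768 < 40000 ≤ 2^16 = 65536, so n = 16.

16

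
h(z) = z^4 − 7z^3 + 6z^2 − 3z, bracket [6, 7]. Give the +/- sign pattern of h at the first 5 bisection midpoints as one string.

m = 6.5, h(m) = 96.6875 (+); new bracket [6, 6.5]
m = 6.25, h(m) = 32.519531 (+); new bracket [6, 6.25]
m = 6.125, h(m) = 5.658447 (+); new bracket [6, 6.125]
m = 6.0625, h(m) = -6.5583 (−); new bracket [6.0625, 6.125]
m = 6.09375, h(m) = -0.5484 (−); new bracket [6.09375, 6.125]

+++--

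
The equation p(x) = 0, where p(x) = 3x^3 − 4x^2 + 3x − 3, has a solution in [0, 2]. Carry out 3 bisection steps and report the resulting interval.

[1, 1.25]

midpoint 1: p = -1 < 0 → [1, 2]
midpoint 1.5: p = 2.625 > 0 → [1, 1.5]
midpoint 1.25: p = 0.359375 > 0 → [1, 1.25]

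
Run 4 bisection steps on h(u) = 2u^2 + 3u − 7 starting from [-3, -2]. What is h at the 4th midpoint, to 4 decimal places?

0.3828

m = -2.5, h(m) = -2 (−); new bracket [-3, -2.5]
m = -2.75, h(m) = -0.125 (−); new bracket [-3, -2.75]
m = -2.875, h(m) = 0.90625 (+); new bracket [-2.875, -2.75]
m = -2.8125, h(m) = 0.3828 (+); new bracket [-2.8125, -2.75]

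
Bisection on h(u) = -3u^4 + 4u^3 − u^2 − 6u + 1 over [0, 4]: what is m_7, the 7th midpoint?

0.15625

m = 2, h(m) = -31 (−); new bracket [0, 2]
m = 1, h(m) = -5 (−); new bracket [0, 1]
m = 0.5, h(m) = -1.9375 (−); new bracket [0, 0.5]
m = 0.25, h(m) = -0.5117 (−); new bracket [0, 0.25]
m = 0.125, h(m) = 0.2415 (+); new bracket [0.125, 0.25]
m = 0.1875, h(m) = -0.1375 (−); new bracket [0.125, 0.1875]
m = 0.15625, h(m) = 0.0516 (+); new bracket [0.15625, 0.1875]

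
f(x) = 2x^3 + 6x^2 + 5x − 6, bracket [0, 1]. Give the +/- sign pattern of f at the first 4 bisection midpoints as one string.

-+-+

m = 0.5, f(m) = -1.75 (−); new bracket [0.5, 1]
m = 0.75, f(m) = 1.96875 (+); new bracket [0.5, 0.75]
m = 0.625, f(m) = -0.042969 (−); new bracket [0.625, 0.75]
m = 0.6875, f(m) = 0.9233 (+); new bracket [0.625, 0.6875]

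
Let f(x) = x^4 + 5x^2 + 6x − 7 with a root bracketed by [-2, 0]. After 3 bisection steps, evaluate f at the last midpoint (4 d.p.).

midpoint -1: f = -7 < 0 → [-2, -1]
midpoint -1.5: f = 0.3125 > 0 → [-1.5, -1]
midpoint -1.25: f = -4.246094 < 0 → [-1.5, -1.25]

-4.2461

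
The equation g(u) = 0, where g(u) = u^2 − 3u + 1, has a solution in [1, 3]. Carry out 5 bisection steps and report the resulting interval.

g(2) = -1 < 0, so the root lies in [2, 3]
g(2.5) = -0.25 < 0, so the root lies in [2.5, 3]
g(2.75) = 0.3125 > 0, so the root lies in [2.5, 2.75]
g(2.625) = 0.0156 > 0, so the root lies in [2.5, 2.625]
g(2.5625) = -0.1211 < 0, so the root lies in [2.5625, 2.625]

[2.5625, 2.625]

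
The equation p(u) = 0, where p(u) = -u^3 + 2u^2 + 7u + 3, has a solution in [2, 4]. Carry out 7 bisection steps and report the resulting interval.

[3.953125, 3.96875]

p(3) = 15 > 0, so the root lies in [3, 4]
p(3.5) = 9.125 > 0, so the root lies in [3.5, 4]
p(3.75) = 4.640625 > 0, so the root lies in [3.75, 4]
p(3.875) = 1.9707 > 0, so the root lies in [3.875, 4]
p(3.9375) = 0.5237 > 0, so the root lies in [3.9375, 4]
p(3.96875) = -0.2285 < 0, so the root lies in [3.9375, 3.96875]
p(3.953125) = 0.15 > 0, so the root lies in [3.953125, 3.96875]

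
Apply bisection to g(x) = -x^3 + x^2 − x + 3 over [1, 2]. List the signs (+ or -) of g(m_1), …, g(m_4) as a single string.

m = 1.5, g(m) = 0.375 (+); new bracket [1.5, 2]
m = 1.75, g(m) = -1.046875 (−); new bracket [1.5, 1.75]
m = 1.625, g(m) = -0.275391 (−); new bracket [1.5, 1.625]
m = 1.5625, g(m) = 0.0642 (+); new bracket [1.5625, 1.625]

+--+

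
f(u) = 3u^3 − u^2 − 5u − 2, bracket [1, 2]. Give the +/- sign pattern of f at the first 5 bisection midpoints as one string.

-++--

m = 1.5, f(m) = -1.625 (−); new bracket [1.5, 2]
m = 1.75, f(m) = 2.265625 (+); new bracket [1.5, 1.75]
m = 1.625, f(m) = 0.107422 (+); new bracket [1.5, 1.625]
m = 1.5625, f(m) = -0.8098 (−); new bracket [1.5625, 1.625]
m = 1.59375, f(m) = -0.3642 (−); new bracket [1.59375, 1.625]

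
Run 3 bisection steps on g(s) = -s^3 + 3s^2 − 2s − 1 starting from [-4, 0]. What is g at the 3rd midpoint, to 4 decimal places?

midpoint -2: g = 23 > 0 → [-2, 0]
midpoint -1: g = 5 > 0 → [-1, 0]
midpoint -0.5: g = 0.875 > 0 → [-0.5, 0]

0.8750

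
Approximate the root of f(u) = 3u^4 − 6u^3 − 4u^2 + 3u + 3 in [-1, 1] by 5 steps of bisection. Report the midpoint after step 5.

m = 0, f(m) = 3 (+); new bracket [0, 1]
m = 0.5, f(m) = 2.9375 (+); new bracket [0.5, 1]
m = 0.75, f(m) = 1.417969 (+); new bracket [0.75, 1]
m = 0.875, f(m) = 0.3015 (+); new bracket [0.875, 1]
m = 0.9375, f(m) = -0.3295 (−); new bracket [0.875, 0.9375]

0.9375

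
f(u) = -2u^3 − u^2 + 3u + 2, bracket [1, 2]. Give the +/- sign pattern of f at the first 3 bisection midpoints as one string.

u = 1.5 gives f = -2.5, negative; keep [1, 1.5]
u = 1.25 gives f = 0.28125, positive; keep [1.25, 1.5]
u = 1.375 gives f = -0.964844, negative; keep [1.25, 1.375]

-+-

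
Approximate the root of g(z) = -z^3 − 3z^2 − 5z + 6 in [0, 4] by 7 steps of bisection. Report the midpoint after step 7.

g(2) = -24 < 0, so the root lies in [0, 2]
g(1) = -3 < 0, so the root lies in [0, 1]
g(0.5) = 2.625 > 0, so the root lies in [0.5, 1]
g(0.75) = 0.1406 > 0, so the root lies in [0.75, 1]
g(0.875) = -1.3418 < 0, so the root lies in [0.75, 0.875]
g(0.8125) = -0.5793 < 0, so the root lies in [0.75, 0.8125]
g(0.78125) = -0.2141 < 0, so the root lies in [0.75, 0.78125]

0.78125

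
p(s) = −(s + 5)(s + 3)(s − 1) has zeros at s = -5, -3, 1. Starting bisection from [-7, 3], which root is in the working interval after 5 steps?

1

midpoint -2: p = 9 > 0 → [-2, 3]
midpoint 0.5: p = 9.625 > 0 → [0.5, 3]
midpoint 1.75: p = -24.046875 < 0 → [0.5, 1.75]
midpoint 1.125: p = -3.1582 < 0 → [0.5, 1.125]
midpoint 0.8125: p = 4.155 > 0 → [0.8125, 1.125]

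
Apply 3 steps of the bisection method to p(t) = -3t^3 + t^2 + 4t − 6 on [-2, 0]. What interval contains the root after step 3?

midpoint -1: p = -6 < 0 → [-2, -1]
midpoint -1.5: p = 0.375 > 0 → [-1.5, -1]
midpoint -1.25: p = -3.578125 < 0 → [-1.5, -1.25]

[-1.5, -1.25]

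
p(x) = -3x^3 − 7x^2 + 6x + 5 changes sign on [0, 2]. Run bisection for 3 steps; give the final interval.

[1, 1.25]

x = 1 gives p = 1, positive; keep [1, 2]
x = 1.5 gives p = -11.875, negative; keep [1, 1.5]
x = 1.25 gives p = -4.296875, negative; keep [1, 1.25]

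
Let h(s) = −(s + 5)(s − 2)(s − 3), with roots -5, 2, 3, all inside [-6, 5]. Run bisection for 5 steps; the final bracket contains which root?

-5

midpoint -0.5: h = -39.375 < 0 → [-6, -0.5]
midpoint -3.25: h = -57.421875 < 0 → [-6, -3.25]
midpoint -4.625: h = -18.943359 < 0 → [-6, -4.625]
midpoint -5.3125: h = 18.9954 > 0 → [-5.3125, -4.625]
midpoint -4.96875: h = -1.7354 < 0 → [-5.3125, -4.96875]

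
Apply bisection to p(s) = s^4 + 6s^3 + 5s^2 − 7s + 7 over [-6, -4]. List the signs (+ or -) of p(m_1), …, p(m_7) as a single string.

p(-5) = 42 > 0, so the root lies in [-5, -4]
p(-4.5) = 3.0625 > 0, so the root lies in [-4.5, -4]
p(-4.25) = -7.277344 < 0, so the root lies in [-4.5, -4.25]
p(-4.375) = -2.7498 < 0, so the root lies in [-4.5, -4.375]
p(-4.4375) = -0.0127 < 0, so the root lies in [-4.5, -4.4375]
p(-4.46875) = 1.4816 > 0, so the root lies in [-4.46875, -4.4375]
p(-4.453125) = 0.7237 > 0, so the root lies in [-4.453125, -4.4375]

++---++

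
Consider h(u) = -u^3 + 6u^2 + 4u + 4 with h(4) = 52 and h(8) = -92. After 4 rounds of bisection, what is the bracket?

midpoint 6: h = 28 > 0 → [6, 8]
midpoint 7: h = -17 < 0 → [6, 7]
midpoint 6.5: h = 8.875 > 0 → [6.5, 7]
midpoint 6.75: h = -3.1719 < 0 → [6.5, 6.75]

[6.5, 6.75]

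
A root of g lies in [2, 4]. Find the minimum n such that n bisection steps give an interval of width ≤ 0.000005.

19

Width after n steps is 2/2^n. Need 2^n ≥ 2/0.000005 = 400000.
2^18 = 262144 < 400000 ≤ 2^19 = 524288, so n = 19.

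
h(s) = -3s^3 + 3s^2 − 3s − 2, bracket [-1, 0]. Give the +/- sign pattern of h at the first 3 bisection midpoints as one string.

+--

midpoint -0.5: h = 0.625 > 0 → [-0.5, 0]
midpoint -0.25: h = -1.015625 < 0 → [-0.5, -0.25]
midpoint -0.375: h = -0.294922 < 0 → [-0.5, -0.375]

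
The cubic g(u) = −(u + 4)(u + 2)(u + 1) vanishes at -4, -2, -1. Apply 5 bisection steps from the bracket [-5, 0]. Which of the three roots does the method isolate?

-4

m = -2.5, g(m) = -1.125 (−); new bracket [-5, -2.5]
m = -3.75, g(m) = -1.203125 (−); new bracket [-5, -3.75]
m = -4.375, g(m) = 3.005859 (+); new bracket [-4.375, -3.75]
m = -4.0625, g(m) = 0.3948 (+); new bracket [-4.0625, -3.75]
m = -3.90625, g(m) = -0.5194 (−); new bracket [-4.0625, -3.90625]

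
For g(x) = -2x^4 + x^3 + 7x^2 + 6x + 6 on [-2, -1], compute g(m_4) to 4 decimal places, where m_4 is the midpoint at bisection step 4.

0.3293

midpoint -1.5: g = -0.75 < 0 → [-1.5, -1]
midpoint -1.25: g = 2.601562 > 0 → [-1.5, -1.25]
midpoint -1.375: g = 1.23584 > 0 → [-1.5, -1.375]
midpoint -1.4375: g = 0.3293 > 0 → [-1.5, -1.4375]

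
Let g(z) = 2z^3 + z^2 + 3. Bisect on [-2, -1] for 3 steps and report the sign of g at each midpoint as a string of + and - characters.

g(-1.5) = -1.5 < 0, so the root lies in [-1.5, -1]
g(-1.25) = 0.65625 > 0, so the root lies in [-1.5, -1.25]
g(-1.375) = -0.308594 < 0, so the root lies in [-1.375, -1.25]

-+-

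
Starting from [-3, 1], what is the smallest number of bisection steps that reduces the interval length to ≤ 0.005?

Width after n steps is 4/2^n. Need 2^n ≥ 4/0.005 = 800.
2^9 = 512 < 800 ≤ 2^10 = 1024, so n = 10.

10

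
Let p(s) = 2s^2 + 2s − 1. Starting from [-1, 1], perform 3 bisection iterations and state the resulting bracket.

midpoint 0: p = -1 < 0 → [0, 1]
midpoint 0.5: p = 0.5 > 0 → [0, 0.5]
midpoint 0.25: p = -0.375 < 0 → [0.25, 0.5]

[0.25, 0.5]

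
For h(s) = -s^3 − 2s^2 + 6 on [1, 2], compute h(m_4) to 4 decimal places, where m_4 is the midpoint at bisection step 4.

0.2937

m = 1.5, h(m) = -1.875 (−); new bracket [1, 1.5]
m = 1.25, h(m) = 0.921875 (+); new bracket [1.25, 1.5]
m = 1.375, h(m) = -0.380859 (−); new bracket [1.25, 1.375]
m = 1.3125, h(m) = 0.2937 (+); new bracket [1.3125, 1.375]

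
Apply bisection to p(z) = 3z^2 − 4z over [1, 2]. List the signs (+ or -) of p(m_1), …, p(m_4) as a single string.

+-+-

p(1.5) = 0.75 > 0, so the root lies in [1, 1.5]
p(1.25) = -0.3125 < 0, so the root lies in [1.25, 1.5]
p(1.375) = 0.171875 > 0, so the root lies in [1.25, 1.375]
p(1.3125) = -0.082 < 0, so the root lies in [1.3125, 1.375]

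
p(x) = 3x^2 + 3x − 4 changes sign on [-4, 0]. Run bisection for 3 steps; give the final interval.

m = -2, p(m) = 2 (+); new bracket [-2, 0]
m = -1, p(m) = -4 (−); new bracket [-2, -1]
m = -1.5, p(m) = -1.75 (−); new bracket [-2, -1.5]

[-2, -1.5]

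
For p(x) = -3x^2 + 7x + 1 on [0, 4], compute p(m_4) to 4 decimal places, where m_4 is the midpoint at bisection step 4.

midpoint 2: p = 3 > 0 → [2, 4]
midpoint 3: p = -5 < 0 → [2, 3]
midpoint 2.5: p = -0.25 < 0 → [2, 2.5]
midpoint 2.25: p = 1.5625 > 0 → [2.25, 2.5]

1.5625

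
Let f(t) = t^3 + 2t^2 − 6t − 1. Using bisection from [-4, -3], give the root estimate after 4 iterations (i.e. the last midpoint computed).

-3.5625

midpoint -3.5: f = 1.625 > 0 → [-4, -3.5]
midpoint -3.75: f = -3.109375 < 0 → [-3.75, -3.5]
midpoint -3.625: f = -0.603516 < 0 → [-3.625, -3.5]
midpoint -3.5625: f = 0.5447 > 0 → [-3.625, -3.5625]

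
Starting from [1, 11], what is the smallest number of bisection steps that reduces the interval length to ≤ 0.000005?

Width after n steps is 10/2^n. Need 2^n ≥ 10/0.000005 = 2000000.
2^20 = 1048576 < 2000000 ≤ 2^21 = 2097152, so n = 21.

21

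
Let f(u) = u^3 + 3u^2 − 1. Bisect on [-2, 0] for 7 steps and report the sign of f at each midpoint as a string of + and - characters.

+-+-++-

u = -1 gives f = 1, positive; keep [-1, 0]
u = -0.5 gives f = -0.375, negative; keep [-1, -0.5]
u = -0.75 gives f = 0.265625, positive; keep [-0.75, -0.5]
u = -0.625 gives f = -0.0723, negative; keep [-0.75, -0.625]
u = -0.6875 gives f = 0.093, positive; keep [-0.6875, -0.625]
u = -0.65625 gives f = 0.0094, positive; keep [-0.65625, -0.625]
u = -0.640625 gives f = -0.0317, negative; keep [-0.65625, -0.640625]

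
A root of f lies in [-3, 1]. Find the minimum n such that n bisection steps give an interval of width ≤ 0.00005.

17

Width after n steps is 4/2^n. Need 2^n ≥ 4/0.00005 = 80000.
2^16 = 65536 < 80000 ≤ 2^17 = 131072, so n = 17.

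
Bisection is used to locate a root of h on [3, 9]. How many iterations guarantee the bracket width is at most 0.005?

Width after n steps is 6/2^n. Need 2^n ≥ 6/0.005 = 1200.
2^10 = 1024 < 1200 ≤ 2^11 = 2048, so n = 11.

11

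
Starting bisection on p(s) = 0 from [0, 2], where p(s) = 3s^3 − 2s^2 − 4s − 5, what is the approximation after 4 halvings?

p(1) = -8 < 0, so the root lies in [1, 2]
p(1.5) = -5.375 < 0, so the root lies in [1.5, 2]
p(1.75) = -2.046875 < 0, so the root lies in [1.75, 2]
p(1.875) = 0.2441 > 0, so the root lies in [1.75, 1.875]

1.875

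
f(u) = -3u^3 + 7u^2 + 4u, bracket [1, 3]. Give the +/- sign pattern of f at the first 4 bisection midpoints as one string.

+++-

midpoint 2: f = 12 > 0 → [2, 3]
midpoint 2.5: f = 6.875 > 0 → [2.5, 3]
midpoint 2.75: f = 1.546875 > 0 → [2.75, 3]
midpoint 2.875: f = -1.9316 < 0 → [2.75, 2.875]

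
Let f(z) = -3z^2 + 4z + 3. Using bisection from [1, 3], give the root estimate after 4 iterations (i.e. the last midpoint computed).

midpoint 2: f = -1 < 0 → [1, 2]
midpoint 1.5: f = 2.25 > 0 → [1.5, 2]
midpoint 1.75: f = 0.8125 > 0 → [1.75, 2]
midpoint 1.875: f = -0.0469 < 0 → [1.75, 1.875]

1.875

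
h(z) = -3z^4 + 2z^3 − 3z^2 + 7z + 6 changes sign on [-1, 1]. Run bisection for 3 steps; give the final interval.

m = 0, h(m) = 6 (+); new bracket [-1, 0]
m = -0.5, h(m) = 1.3125 (+); new bracket [-1, -0.5]
m = -0.75, h(m) = -2.730469 (−); new bracket [-0.75, -0.5]

[-0.75, -0.5]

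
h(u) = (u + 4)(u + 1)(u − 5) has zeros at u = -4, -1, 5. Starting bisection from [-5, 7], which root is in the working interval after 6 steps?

h(1) = -40 < 0, so the root lies in [1, 7]
h(4) = -40 < 0, so the root lies in [4, 7]
h(5.5) = 30.875 > 0, so the root lies in [4, 5.5]
h(4.75) = -12.5781 < 0, so the root lies in [4.75, 5.5]
h(5.125) = 6.9863 > 0, so the root lies in [4.75, 5.125]
h(4.9375) = -3.3167 < 0, so the root lies in [4.9375, 5.125]

5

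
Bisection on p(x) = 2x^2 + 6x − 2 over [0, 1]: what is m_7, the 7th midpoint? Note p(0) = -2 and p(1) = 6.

p(0.5) = 1.5 > 0, so the root lies in [0, 0.5]
p(0.25) = -0.375 < 0, so the root lies in [0.25, 0.5]
p(0.375) = 0.53125 > 0, so the root lies in [0.25, 0.375]
p(0.3125) = 0.0703 > 0, so the root lies in [0.25, 0.3125]
p(0.28125) = -0.1543 < 0, so the root lies in [0.28125, 0.3125]
p(0.296875) = -0.0425 < 0, so the root lies in [0.296875, 0.3125]
p(0.3046875) = 0.0138 > 0, so the root lies in [0.296875, 0.3046875]

0.3046875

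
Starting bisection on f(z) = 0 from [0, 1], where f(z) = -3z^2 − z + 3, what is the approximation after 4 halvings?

f(0.5) = 1.75 > 0, so the root lies in [0.5, 1]
f(0.75) = 0.5625 > 0, so the root lies in [0.75, 1]
f(0.875) = -0.171875 < 0, so the root lies in [0.75, 0.875]
f(0.8125) = 0.207 > 0, so the root lies in [0.8125, 0.875]

0.8125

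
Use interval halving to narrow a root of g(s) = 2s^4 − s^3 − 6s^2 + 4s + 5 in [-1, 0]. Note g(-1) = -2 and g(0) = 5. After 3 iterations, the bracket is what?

[-0.75, -0.625]

m = -0.5, g(m) = 1.75 (+); new bracket [-1, -0.5]
m = -0.75, g(m) = -0.320312 (−); new bracket [-0.75, -0.5]
m = -0.625, g(m) = 0.705566 (+); new bracket [-0.75, -0.625]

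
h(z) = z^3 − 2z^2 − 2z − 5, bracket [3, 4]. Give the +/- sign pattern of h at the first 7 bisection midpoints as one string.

++-++-+

m = 3.5, h(m) = 6.375 (+); new bracket [3, 3.5]
m = 3.25, h(m) = 1.703125 (+); new bracket [3, 3.25]
m = 3.125, h(m) = -0.263672 (−); new bracket [3.125, 3.25]
m = 3.1875, h(m) = 0.6902 (+); new bracket [3.125, 3.1875]
m = 3.15625, h(m) = 0.206 (+); new bracket [3.125, 3.15625]
m = 3.140625, h(m) = -0.0307 (−); new bracket [3.140625, 3.15625]
m = 3.1484375, h(m) = 0.0872 (+); new bracket [3.140625, 3.1484375]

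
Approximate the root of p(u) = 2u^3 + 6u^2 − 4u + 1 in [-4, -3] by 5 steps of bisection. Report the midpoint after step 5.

-3.59375

m = -3.5, p(m) = 2.75 (+); new bracket [-4, -3.5]
m = -3.75, p(m) = -5.09375 (−); new bracket [-3.75, -3.5]
m = -3.625, p(m) = -0.925781 (−); new bracket [-3.625, -3.5]
m = -3.5625, p(m) = 0.9722 (+); new bracket [-3.625, -3.5625]
m = -3.59375, p(m) = 0.0384 (+); new bracket [-3.625, -3.59375]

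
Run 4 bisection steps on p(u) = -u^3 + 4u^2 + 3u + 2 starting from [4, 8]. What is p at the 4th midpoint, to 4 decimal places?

-0.6719

p(6) = -52 < 0, so the root lies in [4, 6]
p(5) = -8 < 0, so the root lies in [4, 5]
p(4.5) = 5.375 > 0, so the root lies in [4.5, 5]
p(4.75) = -0.6719 < 0, so the root lies in [4.5, 4.75]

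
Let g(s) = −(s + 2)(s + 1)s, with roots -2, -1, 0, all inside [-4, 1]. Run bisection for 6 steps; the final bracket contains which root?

midpoint -1.5: g = -0.375 < 0 → [-4, -1.5]
midpoint -2.75: g = 3.609375 > 0 → [-2.75, -1.5]
midpoint -2.125: g = 0.298828 > 0 → [-2.125, -1.5]
midpoint -1.8125: g = -0.2761 < 0 → [-2.125, -1.8125]
midpoint -1.96875: g = -0.0596 < 0 → [-2.125, -1.96875]
midpoint -2.046875: g = 0.1004 > 0 → [-2.046875, -1.96875]

-2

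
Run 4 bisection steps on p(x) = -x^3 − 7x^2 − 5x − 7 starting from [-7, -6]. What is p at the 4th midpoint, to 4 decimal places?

midpoint -6.5: p = 4.375 > 0 → [-6.5, -6]
midpoint -6.25: p = -5.046875 < 0 → [-6.5, -6.25]
midpoint -6.375: p = -0.525391 < 0 → [-6.5, -6.375]
midpoint -6.4375: p = 1.8767 > 0 → [-6.4375, -6.375]

1.8767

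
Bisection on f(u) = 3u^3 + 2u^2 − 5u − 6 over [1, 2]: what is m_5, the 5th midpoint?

midpoint 1.5: f = 1.125 > 0 → [1, 1.5]
midpoint 1.25: f = -3.265625 < 0 → [1.25, 1.5]
midpoint 1.375: f = -1.294922 < 0 → [1.375, 1.5]
midpoint 1.4375: f = -0.1433 < 0 → [1.4375, 1.5]
midpoint 1.46875: f = 0.476 > 0 → [1.4375, 1.46875]

1.46875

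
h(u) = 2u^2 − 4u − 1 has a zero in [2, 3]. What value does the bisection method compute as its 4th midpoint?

h(2.5) = 1.5 > 0, so the root lies in [2, 2.5]
h(2.25) = 0.125 > 0, so the root lies in [2, 2.25]
h(2.125) = -0.46875 < 0, so the root lies in [2.125, 2.25]
h(2.1875) = -0.1797 < 0, so the root lies in [2.1875, 2.25]

2.1875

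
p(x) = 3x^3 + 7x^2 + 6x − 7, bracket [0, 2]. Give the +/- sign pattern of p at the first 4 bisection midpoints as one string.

midpoint 1: p = 9 > 0 → [0, 1]
midpoint 0.5: p = -1.875 < 0 → [0.5, 1]
midpoint 0.75: p = 2.703125 > 0 → [0.5, 0.75]
midpoint 0.625: p = 0.2168 > 0 → [0.5, 0.625]

+-++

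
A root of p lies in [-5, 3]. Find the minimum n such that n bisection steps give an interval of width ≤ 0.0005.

Width after n steps is 8/2^n. Need 2^n ≥ 8/0.0005 = 16000.
2^13 = 8192 < 16000 ≤ 2^14 = 16384, so n = 14.

14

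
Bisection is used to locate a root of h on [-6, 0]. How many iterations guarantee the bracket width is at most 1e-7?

26

Width after n steps is 6/2^n. Need 2^n ≥ 6/1e-7 = 60000000.
2^25 = 33554432 < 60000000 ≤ 2^26 = 67108864, so n = 26.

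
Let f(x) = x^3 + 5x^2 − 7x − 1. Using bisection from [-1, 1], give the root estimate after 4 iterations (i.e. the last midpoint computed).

-0.125

m = 0, f(m) = -1 (−); new bracket [-1, 0]
m = -0.5, f(m) = 3.625 (+); new bracket [-0.5, 0]
m = -0.25, f(m) = 1.046875 (+); new bracket [-0.25, 0]
m = -0.125, f(m) = -0.0488 (−); new bracket [-0.25, -0.125]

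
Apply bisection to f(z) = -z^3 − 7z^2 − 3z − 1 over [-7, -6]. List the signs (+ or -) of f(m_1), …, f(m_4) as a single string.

-++-

m = -6.5, f(m) = -2.625 (−); new bracket [-7, -6.5]
m = -6.75, f(m) = 7.859375 (+); new bracket [-6.75, -6.5]
m = -6.625, f(m) = 2.416016 (+); new bracket [-6.625, -6.5]
m = -6.5625, f(m) = -0.1541 (−); new bracket [-6.625, -6.5625]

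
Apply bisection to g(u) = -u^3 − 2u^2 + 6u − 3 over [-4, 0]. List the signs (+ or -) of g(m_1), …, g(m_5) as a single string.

midpoint -2: g = -15 < 0 → [-4, -2]
midpoint -3: g = -12 < 0 → [-4, -3]
midpoint -3.5: g = -5.625 < 0 → [-4, -3.5]
midpoint -3.75: g = -0.8906 < 0 → [-4, -3.75]
midpoint -3.875: g = 1.9043 > 0 → [-3.875, -3.75]

----+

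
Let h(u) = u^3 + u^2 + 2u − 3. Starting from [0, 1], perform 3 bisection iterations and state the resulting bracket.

[0.75, 0.875]

midpoint 0.5: h = -1.625 < 0 → [0.5, 1]
midpoint 0.75: h = -0.515625 < 0 → [0.75, 1]
midpoint 0.875: h = 0.185547 > 0 → [0.75, 0.875]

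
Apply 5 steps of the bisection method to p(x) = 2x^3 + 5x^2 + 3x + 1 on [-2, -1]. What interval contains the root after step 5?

[-1.84375, -1.8125]

x = -1.5 gives p = 1, positive; keep [-2, -1.5]
x = -1.75 gives p = 0.34375, positive; keep [-2, -1.75]
x = -1.875 gives p = -0.230469, negative; keep [-1.875, -1.75]
x = -1.8125 gives p = 0.0796, positive; keep [-1.875, -1.8125]
x = -1.84375 gives p = -0.0695, negative; keep [-1.84375, -1.8125]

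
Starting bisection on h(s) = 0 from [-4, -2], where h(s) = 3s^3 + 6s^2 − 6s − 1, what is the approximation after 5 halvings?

-2.6875

s = -3 gives h = -10, negative; keep [-3, -2]
s = -2.5 gives h = 4.625, positive; keep [-3, -2.5]
s = -2.75 gives h = -1.515625, negative; keep [-2.75, -2.5]
s = -2.625 gives h = 1.8301, positive; keep [-2.75, -2.625]
s = -2.6875 gives h = 0.2283, positive; keep [-2.75, -2.6875]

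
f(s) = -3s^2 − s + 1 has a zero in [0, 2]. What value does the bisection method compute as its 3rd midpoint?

f(1) = -3 < 0, so the root lies in [0, 1]
f(0.5) = -0.25 < 0, so the root lies in [0, 0.5]
f(0.25) = 0.5625 > 0, so the root lies in [0.25, 0.5]

0.25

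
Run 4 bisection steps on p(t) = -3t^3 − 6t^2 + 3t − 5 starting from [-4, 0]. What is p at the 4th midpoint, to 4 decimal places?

midpoint -2: p = -11 < 0 → [-4, -2]
midpoint -3: p = 13 > 0 → [-3, -2]
midpoint -2.5: p = -3.125 < 0 → [-3, -2.5]
midpoint -2.75: p = 3.7656 > 0 → [-2.75, -2.5]

3.7656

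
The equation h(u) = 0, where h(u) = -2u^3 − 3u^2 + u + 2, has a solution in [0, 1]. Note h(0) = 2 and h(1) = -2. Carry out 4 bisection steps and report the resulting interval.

m = 0.5, h(m) = 1.5 (+); new bracket [0.5, 1]
m = 0.75, h(m) = 0.21875 (+); new bracket [0.75, 1]
m = 0.875, h(m) = -0.761719 (−); new bracket [0.75, 0.875]
m = 0.8125, h(m) = -0.2407 (−); new bracket [0.75, 0.8125]

[0.75, 0.8125]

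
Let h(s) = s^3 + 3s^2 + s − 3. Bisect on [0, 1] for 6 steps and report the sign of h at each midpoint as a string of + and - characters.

midpoint 0.5: h = -1.625 < 0 → [0.5, 1]
midpoint 0.75: h = -0.140625 < 0 → [0.75, 1]
midpoint 0.875: h = 0.841797 > 0 → [0.75, 0.875]
midpoint 0.8125: h = 0.3293 > 0 → [0.75, 0.8125]
midpoint 0.78125: h = 0.0891 > 0 → [0.75, 0.78125]
midpoint 0.765625: h = -0.027 < 0 → [0.765625, 0.78125]

--+++-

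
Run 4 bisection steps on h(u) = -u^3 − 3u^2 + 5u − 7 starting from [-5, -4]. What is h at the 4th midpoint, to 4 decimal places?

-0.8811

m = -4.5, h(m) = 0.875 (+); new bracket [-4.5, -4]
m = -4.25, h(m) = -5.671875 (−); new bracket [-4.5, -4.25]
m = -4.375, h(m) = -2.556641 (−); new bracket [-4.5, -4.375]
m = -4.4375, h(m) = -0.8811 (−); new bracket [-4.5, -4.4375]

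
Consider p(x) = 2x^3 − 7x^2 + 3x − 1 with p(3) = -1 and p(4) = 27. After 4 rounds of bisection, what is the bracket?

[3.0625, 3.125]

p(3.5) = 9.5 > 0, so the root lies in [3, 3.5]
p(3.25) = 3.46875 > 0, so the root lies in [3, 3.25]
p(3.125) = 1.050781 > 0, so the root lies in [3, 3.125]
p(3.0625) = -0.019 < 0, so the root lies in [3.0625, 3.125]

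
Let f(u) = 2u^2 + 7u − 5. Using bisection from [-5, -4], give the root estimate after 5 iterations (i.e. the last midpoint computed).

u = -4.5 gives f = 4, positive; keep [-4.5, -4]
u = -4.25 gives f = 1.375, positive; keep [-4.25, -4]
u = -4.125 gives f = 0.15625, positive; keep [-4.125, -4]
u = -4.0625 gives f = -0.4297, negative; keep [-4.125, -4.0625]
u = -4.09375 gives f = -0.1387, negative; keep [-4.125, -4.09375]

-4.09375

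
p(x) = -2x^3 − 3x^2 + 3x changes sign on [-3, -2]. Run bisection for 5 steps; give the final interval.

[-2.1875, -2.15625]

x = -2.5 gives p = 5, positive; keep [-2.5, -2]
x = -2.25 gives p = 0.84375, positive; keep [-2.25, -2]
x = -2.125 gives p = -0.730469, negative; keep [-2.25, -2.125]
x = -2.1875 gives p = 0.0171, positive; keep [-2.1875, -2.125]
x = -2.15625 gives p = -0.3664, negative; keep [-2.1875, -2.15625]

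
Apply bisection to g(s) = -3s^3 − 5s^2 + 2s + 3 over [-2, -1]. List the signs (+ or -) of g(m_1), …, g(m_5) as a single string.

s = -1.5 gives g = -1.125, negative; keep [-2, -1.5]
s = -1.75 gives g = 0.265625, positive; keep [-1.75, -1.5]
s = -1.625 gives g = -0.580078, negative; keep [-1.75, -1.625]
s = -1.6875 gives g = -0.197, negative; keep [-1.75, -1.6875]
s = -1.71875 gives g = 0.0241, positive; keep [-1.71875, -1.6875]

-+--+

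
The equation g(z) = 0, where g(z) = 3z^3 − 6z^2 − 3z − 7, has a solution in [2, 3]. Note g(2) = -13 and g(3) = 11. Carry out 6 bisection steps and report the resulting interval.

m = 2.5, g(m) = -5.125 (−); new bracket [2.5, 3]
m = 2.75, g(m) = 1.765625 (+); new bracket [2.5, 2.75]
m = 2.625, g(m) = -1.955078 (−); new bracket [2.625, 2.75]
m = 2.6875, g(m) = -0.1658 (−); new bracket [2.6875, 2.75]
m = 2.71875, g(m) = 0.7819 (+); new bracket [2.6875, 2.71875]
m = 2.703125, g(m) = 0.3036 (+); new bracket [2.6875, 2.703125]

[2.6875, 2.703125]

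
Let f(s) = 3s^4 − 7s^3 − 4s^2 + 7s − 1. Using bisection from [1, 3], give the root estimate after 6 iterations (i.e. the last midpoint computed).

2.53125

f(2) = -11 < 0, so the root lies in [2, 3]
f(2.5) = -0.6875 < 0, so the root lies in [2.5, 3]
f(2.75) = 13.996094 > 0, so the root lies in [2.5, 2.75]
f(2.625) = 5.6394 > 0, so the root lies in [2.5, 2.625]
f(2.5625) = 2.24 > 0, so the root lies in [2.5, 2.5625]
f(2.53125) = 0.7195 > 0, so the root lies in [2.5, 2.53125]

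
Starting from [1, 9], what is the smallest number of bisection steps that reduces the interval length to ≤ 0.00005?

Width after n steps is 8/2^n. Need 2^n ≥ 8/0.00005 = 160000.
2^17 = 131072 < 160000 ≤ 2^18 = 262144, so n = 18.

18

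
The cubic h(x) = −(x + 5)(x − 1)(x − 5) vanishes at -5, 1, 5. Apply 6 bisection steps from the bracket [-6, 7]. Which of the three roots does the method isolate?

x = 0.5 gives h = -12.375, negative; keep [-6, 0.5]
x = -2.75 gives h = -65.390625, negative; keep [-6, -2.75]
x = -4.375 gives h = -31.494141, negative; keep [-6, -4.375]
x = -5.1875 gives h = 11.8191, positive; keep [-5.1875, -4.375]
x = -4.78125 gives h = -12.3698, negative; keep [-5.1875, -4.78125]
x = -4.984375 gives h = -0.9336, negative; keep [-5.1875, -4.984375]

-5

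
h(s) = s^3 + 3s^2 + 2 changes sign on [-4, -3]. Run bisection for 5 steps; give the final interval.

[-3.21875, -3.1875]

m = -3.5, h(m) = -4.125 (−); new bracket [-3.5, -3]
m = -3.25, h(m) = -0.640625 (−); new bracket [-3.25, -3]
m = -3.125, h(m) = 0.779297 (+); new bracket [-3.25, -3.125]
m = -3.1875, h(m) = 0.095 (+); new bracket [-3.25, -3.1875]
m = -3.21875, h(m) = -0.2663 (−); new bracket [-3.21875, -3.1875]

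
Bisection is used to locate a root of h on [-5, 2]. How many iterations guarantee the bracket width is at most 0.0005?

14

Width after n steps is 7/2^n. Need 2^n ≥ 7/0.0005 = 14000.
2^13 = 8192 < 14000 ≤ 2^14 = 16384, so n = 14.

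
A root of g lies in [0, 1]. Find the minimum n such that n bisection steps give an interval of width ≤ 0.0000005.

Width after n steps is 1/2^n. Need 2^n ≥ 1/0.0000005 = 2000000.
2^20 = 1048576 < 2000000 ≤ 2^21 = 2097152, so n = 21.

21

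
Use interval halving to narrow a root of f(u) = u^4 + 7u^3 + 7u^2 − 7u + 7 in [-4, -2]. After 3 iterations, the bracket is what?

u = -3 gives f = -17, negative; keep [-3, -2]
u = -2.5 gives f = -2.0625, negative; keep [-2.5, -2]
u = -2.25 gives f = 4.082031, positive; keep [-2.5, -2.25]

[-2.5, -2.25]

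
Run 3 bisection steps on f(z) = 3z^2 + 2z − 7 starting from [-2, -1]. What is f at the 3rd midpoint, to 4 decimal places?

f(-1.5) = -3.25 < 0, so the root lies in [-2, -1.5]
f(-1.75) = -1.3125 < 0, so the root lies in [-2, -1.75]
f(-1.875) = -0.203125 < 0, so the root lies in [-2, -1.875]

-0.2031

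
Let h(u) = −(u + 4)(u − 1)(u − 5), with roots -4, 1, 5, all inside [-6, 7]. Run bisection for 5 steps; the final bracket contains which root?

-4

h(0.5) = -10.125 < 0, so the root lies in [-6, 0.5]
h(-2.75) = -36.328125 < 0, so the root lies in [-6, -2.75]
h(-4.375) = 18.896484 > 0, so the root lies in [-4.375, -2.75]
h(-3.5625) = -17.0916 < 0, so the root lies in [-4.375, -3.5625]
h(-3.96875) = -1.3926 < 0, so the root lies in [-4.375, -3.96875]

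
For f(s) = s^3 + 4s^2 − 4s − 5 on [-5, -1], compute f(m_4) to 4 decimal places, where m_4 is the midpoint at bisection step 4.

-2.9219

midpoint -3: f = 16 > 0 → [-5, -3]
midpoint -4: f = 11 > 0 → [-5, -4]
midpoint -4.5: f = 2.875 > 0 → [-5, -4.5]
midpoint -4.75: f = -2.9219 < 0 → [-4.75, -4.5]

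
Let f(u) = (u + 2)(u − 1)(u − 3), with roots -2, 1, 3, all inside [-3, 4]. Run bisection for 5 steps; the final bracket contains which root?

f(0.5) = 3.125 > 0, so the root lies in [-3, 0.5]
f(-1.25) = 7.171875 > 0, so the root lies in [-3, -1.25]
f(-2.125) = -2.001953 < 0, so the root lies in [-2.125, -1.25]
f(-1.6875) = 3.9368 > 0, so the root lies in [-2.125, -1.6875]
f(-1.90625) = 1.3368 > 0, so the root lies in [-2.125, -1.90625]

-2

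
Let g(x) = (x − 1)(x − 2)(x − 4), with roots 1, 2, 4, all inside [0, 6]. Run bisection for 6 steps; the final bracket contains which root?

4

g(3) = -2 < 0, so the root lies in [3, 6]
g(4.5) = 4.375 > 0, so the root lies in [3, 4.5]
g(3.75) = -1.203125 < 0, so the root lies in [3.75, 4.5]
g(4.125) = 0.8301 > 0, so the root lies in [3.75, 4.125]
g(3.9375) = -0.3557 < 0, so the root lies in [3.9375, 4.125]
g(4.03125) = 0.1924 > 0, so the root lies in [3.9375, 4.03125]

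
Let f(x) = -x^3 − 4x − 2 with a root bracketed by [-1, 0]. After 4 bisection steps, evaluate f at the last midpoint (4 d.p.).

midpoint -0.5: f = 0.125 > 0 → [-0.5, 0]
midpoint -0.25: f = -0.984375 < 0 → [-0.5, -0.25]
midpoint -0.375: f = -0.447266 < 0 → [-0.5, -0.375]
midpoint -0.4375: f = -0.1663 < 0 → [-0.5, -0.4375]

-0.1663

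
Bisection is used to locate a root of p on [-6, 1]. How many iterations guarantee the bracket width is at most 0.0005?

Width after n steps is 7/2^n. Need 2^n ≥ 7/0.0005 = 14000.
2^13 = 8192 < 14000 ≤ 2^14 = 16384, so n = 14.

14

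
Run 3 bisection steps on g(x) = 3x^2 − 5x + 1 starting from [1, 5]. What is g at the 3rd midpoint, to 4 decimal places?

0.2500

x = 3 gives g = 13, positive; keep [1, 3]
x = 2 gives g = 3, positive; keep [1, 2]
x = 1.5 gives g = 0.25, positive; keep [1, 1.5]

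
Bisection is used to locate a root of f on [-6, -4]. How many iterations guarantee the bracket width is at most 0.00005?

Width after n steps is 2/2^n. Need 2^n ≥ 2/0.00005 = 40000.
2^15 = 32768 < 40000 ≤ 2^16 = 65536, so n = 16.

16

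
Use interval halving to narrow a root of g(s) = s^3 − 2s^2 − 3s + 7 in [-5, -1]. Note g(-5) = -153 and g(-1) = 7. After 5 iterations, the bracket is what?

[-1.875, -1.75]

s = -3 gives g = -29, negative; keep [-3, -1]
s = -2 gives g = -3, negative; keep [-2, -1]
s = -1.5 gives g = 3.625, positive; keep [-2, -1.5]
s = -1.75 gives g = 0.7656, positive; keep [-2, -1.75]
s = -1.875 gives g = -0.998, negative; keep [-1.875, -1.75]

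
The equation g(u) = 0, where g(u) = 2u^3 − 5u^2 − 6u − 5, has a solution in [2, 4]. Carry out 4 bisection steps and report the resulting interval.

m = 3, g(m) = -14 (−); new bracket [3, 4]
m = 3.5, g(m) = -1.5 (−); new bracket [3.5, 4]
m = 3.75, g(m) = 7.65625 (+); new bracket [3.5, 3.75]
m = 3.625, g(m) = 2.8164 (+); new bracket [3.5, 3.625]

[3.5, 3.625]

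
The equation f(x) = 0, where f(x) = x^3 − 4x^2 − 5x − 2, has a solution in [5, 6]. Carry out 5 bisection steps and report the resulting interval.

[5.0625, 5.09375]

m = 5.5, f(m) = 15.875 (+); new bracket [5, 5.5]
m = 5.25, f(m) = 6.203125 (+); new bracket [5, 5.25]
m = 5.125, f(m) = 1.923828 (+); new bracket [5, 5.125]
m = 5.0625, f(m) = -0.0818 (−); new bracket [5.0625, 5.125]
m = 5.09375, f(m) = 0.91 (+); new bracket [5.0625, 5.09375]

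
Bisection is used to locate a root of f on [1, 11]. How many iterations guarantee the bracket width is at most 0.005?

Width after n steps is 10/2^n. Need 2^n ≥ 10/0.005 = 2000.
2^10 = 1024 < 2000 ≤ 2^11 = 2048, so n = 11.

11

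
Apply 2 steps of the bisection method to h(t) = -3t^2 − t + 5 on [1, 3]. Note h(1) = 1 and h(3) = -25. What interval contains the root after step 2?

h(2) = -9 < 0, so the root lies in [1, 2]
h(1.5) = -3.25 < 0, so the root lies in [1, 1.5]

[1, 1.5]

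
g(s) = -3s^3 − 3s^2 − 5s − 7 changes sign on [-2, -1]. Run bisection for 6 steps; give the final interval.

[-1.21875, -1.203125]

g(-1.5) = 3.875 > 0, so the root lies in [-1.5, -1]
g(-1.25) = 0.421875 > 0, so the root lies in [-1.25, -1]
g(-1.125) = -0.900391 < 0, so the root lies in [-1.25, -1.125]
g(-1.1875) = -0.2693 < 0, so the root lies in [-1.25, -1.1875]
g(-1.21875) = 0.0685 > 0, so the root lies in [-1.21875, -1.1875]
g(-1.203125) = -0.1023 < 0, so the root lies in [-1.21875, -1.203125]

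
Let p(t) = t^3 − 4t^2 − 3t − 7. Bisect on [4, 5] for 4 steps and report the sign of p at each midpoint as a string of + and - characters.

---+

p(4.5) = -10.375 < 0, so the root lies in [4.5, 5]
p(4.75) = -4.328125 < 0, so the root lies in [4.75, 5]
p(4.875) = -0.830078 < 0, so the root lies in [4.875, 5]
p(4.9375) = 1.0427 > 0, so the root lies in [4.875, 4.9375]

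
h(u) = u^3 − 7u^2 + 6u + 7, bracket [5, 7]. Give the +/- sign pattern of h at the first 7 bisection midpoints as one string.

midpoint 6: h = 7 > 0 → [5, 6]
midpoint 5.5: h = -5.375 < 0 → [5.5, 6]
midpoint 5.75: h = 0.171875 > 0 → [5.5, 5.75]
midpoint 5.625: h = -2.7559 < 0 → [5.625, 5.75]
midpoint 5.6875: h = -1.3313 < 0 → [5.6875, 5.75]
midpoint 5.71875: h = -0.5896 < 0 → [5.71875, 5.75]
midpoint 5.734375: h = -0.2114 < 0 → [5.734375, 5.75]

+-+----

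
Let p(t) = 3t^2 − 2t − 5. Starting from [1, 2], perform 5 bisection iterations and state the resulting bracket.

midpoint 1.5: p = -1.25 < 0 → [1.5, 2]
midpoint 1.75: p = 0.6875 > 0 → [1.5, 1.75]
midpoint 1.625: p = -0.328125 < 0 → [1.625, 1.75]
midpoint 1.6875: p = 0.168 > 0 → [1.625, 1.6875]
midpoint 1.65625: p = -0.083 < 0 → [1.65625, 1.6875]

[1.65625, 1.6875]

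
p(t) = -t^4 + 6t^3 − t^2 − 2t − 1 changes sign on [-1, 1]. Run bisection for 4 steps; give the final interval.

m = 0, p(m) = -1 (−); new bracket [0, 1]
m = 0.5, p(m) = -1.5625 (−); new bracket [0.5, 1]
m = 0.75, p(m) = -0.847656 (−); new bracket [0.75, 1]
m = 0.875, p(m) = -0.0823 (−); new bracket [0.875, 1]

[0.875, 1]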